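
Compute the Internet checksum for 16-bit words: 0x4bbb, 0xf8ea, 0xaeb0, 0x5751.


Sum all words (with carry folding):
+ 0x4bbb = 0x4bbb
+ 0xf8ea = 0x44a6
+ 0xaeb0 = 0xf356
+ 0x5751 = 0x4aa8
One's complement: ~0x4aa8
Checksum = 0xb557


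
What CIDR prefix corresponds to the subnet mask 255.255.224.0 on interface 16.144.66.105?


Binary: 11111111.11111111.11100000.00000000
Count leading 1s
Prefix: /19


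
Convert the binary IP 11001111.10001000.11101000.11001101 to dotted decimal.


11001111 = 207
10001000 = 136
11101000 = 232
11001101 = 205
IP: 207.136.232.205


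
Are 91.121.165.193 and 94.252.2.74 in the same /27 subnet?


Mask: 255.255.255.224
91.121.165.193 AND mask = 91.121.165.192
94.252.2.74 AND mask = 94.252.2.64
No, different subnets (91.121.165.192 vs 94.252.2.64)


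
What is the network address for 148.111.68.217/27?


IP:   10010100.01101111.01000100.11011001
Mask: 11111111.11111111.11111111.11100000
AND operation:
Net:  10010100.01101111.01000100.11000000
Network: 148.111.68.192/27


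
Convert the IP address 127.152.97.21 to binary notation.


127 = 01111111
152 = 10011000
97 = 01100001
21 = 00010101
Binary: 01111111.10011000.01100001.00010101


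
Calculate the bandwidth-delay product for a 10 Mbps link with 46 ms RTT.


BDP = bandwidth * RTT
= 10 Mbps * 46 ms
= 10 * 1e6 * 46 / 1000 bits
= 460000 bits
= 57500 bytes
= 56.1523 KB
BDP = 460000 bits (57500 bytes)


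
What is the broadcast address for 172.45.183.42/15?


Network: 172.44.0.0/15
Host bits = 17
Set all host bits to 1:
Broadcast: 172.45.255.255


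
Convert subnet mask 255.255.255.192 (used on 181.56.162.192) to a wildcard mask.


Subnet mask: 255.255.255.192
Wildcard = 255.255.255.255 - subnet mask
255 - 255 = 0
255 - 255 = 0
255 - 255 = 0
255 - 192 = 63
Wildcard: 0.0.0.63


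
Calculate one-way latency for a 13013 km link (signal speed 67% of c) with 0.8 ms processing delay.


Speed = 0.67 * 3e5 km/s = 201000 km/s
Propagation delay = 13013 / 201000 = 0.0647 s = 64.7413 ms
Processing delay = 0.8 ms
Total one-way latency = 65.5413 ms


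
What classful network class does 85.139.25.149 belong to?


First octet: 85
Binary: 01010101
0xxxxxxx -> Class A (1-126)
Class A, default mask 255.0.0.0 (/8)


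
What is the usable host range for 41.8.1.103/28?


Network: 41.8.1.96
Broadcast: 41.8.1.111
First usable = network + 1
Last usable = broadcast - 1
Range: 41.8.1.97 to 41.8.1.110


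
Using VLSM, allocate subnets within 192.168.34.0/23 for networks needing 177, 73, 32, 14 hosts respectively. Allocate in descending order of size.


177 hosts -> /24 (254 usable): 192.168.34.0/24
73 hosts -> /25 (126 usable): 192.168.35.0/25
32 hosts -> /26 (62 usable): 192.168.35.128/26
14 hosts -> /28 (14 usable): 192.168.35.192/28
Allocation: 192.168.34.0/24 (177 hosts, 254 usable); 192.168.35.0/25 (73 hosts, 126 usable); 192.168.35.128/26 (32 hosts, 62 usable); 192.168.35.192/28 (14 hosts, 14 usable)


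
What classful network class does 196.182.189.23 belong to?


First octet: 196
Binary: 11000100
110xxxxx -> Class C (192-223)
Class C, default mask 255.255.255.0 (/24)


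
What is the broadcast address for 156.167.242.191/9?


Network: 156.128.0.0/9
Host bits = 23
Set all host bits to 1:
Broadcast: 156.255.255.255


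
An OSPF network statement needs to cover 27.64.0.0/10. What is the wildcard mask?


Subnet mask: 255.192.0.0
Wildcard = 255.255.255.255 - subnet mask
255 - 255 = 0
255 - 192 = 63
255 - 0 = 255
255 - 0 = 255
Wildcard: 0.63.255.255


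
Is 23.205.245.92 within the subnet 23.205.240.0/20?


Subnet network: 23.205.240.0
Test IP AND mask: 23.205.240.0
Yes, 23.205.245.92 is in 23.205.240.0/20


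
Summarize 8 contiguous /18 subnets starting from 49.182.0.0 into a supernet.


Original prefix: /18
Number of subnets: 8 = 2^3
New prefix = 18 - 3 = 15
Supernet: 49.182.0.0/15


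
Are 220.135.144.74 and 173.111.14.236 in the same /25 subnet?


Mask: 255.255.255.128
220.135.144.74 AND mask = 220.135.144.0
173.111.14.236 AND mask = 173.111.14.128
No, different subnets (220.135.144.0 vs 173.111.14.128)


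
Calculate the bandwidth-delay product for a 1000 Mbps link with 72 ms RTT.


BDP = bandwidth * RTT
= 1000 Mbps * 72 ms
= 1000 * 1e6 * 72 / 1000 bits
= 72000000 bits
= 9000000 bytes
= 8789.0625 KB
BDP = 72000000 bits (9000000 bytes)


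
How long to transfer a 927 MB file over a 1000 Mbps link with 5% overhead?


Effective throughput = 1000 * (1 - 5/100) = 950 Mbps
File size in Mb = 927 * 8 = 7416 Mb
Time = 7416 / 950
Time = 7.8063 seconds


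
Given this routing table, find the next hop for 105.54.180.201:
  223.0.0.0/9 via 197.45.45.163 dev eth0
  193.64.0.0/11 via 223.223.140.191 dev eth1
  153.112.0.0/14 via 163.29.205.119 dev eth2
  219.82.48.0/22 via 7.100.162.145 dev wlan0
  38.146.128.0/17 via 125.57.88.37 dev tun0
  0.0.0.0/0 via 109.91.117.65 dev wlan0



Longest prefix match for 105.54.180.201:
  /9 223.0.0.0: no
  /11 193.64.0.0: no
  /14 153.112.0.0: no
  /22 219.82.48.0: no
  /17 38.146.128.0: no
  /0 0.0.0.0: MATCH
Selected: next-hop 109.91.117.65 via wlan0 (matched /0)


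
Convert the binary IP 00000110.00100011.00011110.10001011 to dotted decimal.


00000110 = 6
00100011 = 35
00011110 = 30
10001011 = 139
IP: 6.35.30.139


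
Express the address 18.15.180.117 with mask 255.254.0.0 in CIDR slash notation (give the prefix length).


Binary: 11111111.11111110.00000000.00000000
Count leading 1s
Prefix: /15


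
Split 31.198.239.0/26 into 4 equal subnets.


New prefix = 26 + 2 = 28
Each subnet has 16 addresses
  31.198.239.0/28
  31.198.239.16/28
  31.198.239.32/28
  31.198.239.48/28
Subnets: 31.198.239.0/28, 31.198.239.16/28, 31.198.239.32/28, 31.198.239.48/28


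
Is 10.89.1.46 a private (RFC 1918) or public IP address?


RFC 1918 private ranges:
  10.0.0.0/8 (10.0.0.0 - 10.255.255.255)
  172.16.0.0/12 (172.16.0.0 - 172.31.255.255)
  192.168.0.0/16 (192.168.0.0 - 192.168.255.255)
Private (in 10.0.0.0/8)


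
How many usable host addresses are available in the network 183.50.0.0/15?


Host bits = 32 - 15 = 17
Total addresses = 2^17 = 131072
Usable = total - 2 (network and broadcast)
Usable hosts: 131070


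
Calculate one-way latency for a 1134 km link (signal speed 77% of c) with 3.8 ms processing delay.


Speed = 0.77 * 3e5 km/s = 231000 km/s
Propagation delay = 1134 / 231000 = 0.0049 s = 4.9091 ms
Processing delay = 3.8 ms
Total one-way latency = 8.7091 ms


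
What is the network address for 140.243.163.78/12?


IP:   10001100.11110011.10100011.01001110
Mask: 11111111.11110000.00000000.00000000
AND operation:
Net:  10001100.11110000.00000000.00000000
Network: 140.240.0.0/12


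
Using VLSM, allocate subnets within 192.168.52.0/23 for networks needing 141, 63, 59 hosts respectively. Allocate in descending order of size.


141 hosts -> /24 (254 usable): 192.168.52.0/24
63 hosts -> /25 (126 usable): 192.168.53.0/25
59 hosts -> /26 (62 usable): 192.168.53.128/26
Allocation: 192.168.52.0/24 (141 hosts, 254 usable); 192.168.53.0/25 (63 hosts, 126 usable); 192.168.53.128/26 (59 hosts, 62 usable)


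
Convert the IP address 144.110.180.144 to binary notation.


144 = 10010000
110 = 01101110
180 = 10110100
144 = 10010000
Binary: 10010000.01101110.10110100.10010000


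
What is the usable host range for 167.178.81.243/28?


Network: 167.178.81.240
Broadcast: 167.178.81.255
First usable = network + 1
Last usable = broadcast - 1
Range: 167.178.81.241 to 167.178.81.254


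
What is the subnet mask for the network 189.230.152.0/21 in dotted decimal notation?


/21 means 21 network bits, 11 host bits
Binary: 11111111111111111111100000000000
Mask: 255.255.248.0


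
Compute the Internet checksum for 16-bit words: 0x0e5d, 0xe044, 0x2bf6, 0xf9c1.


Sum all words (with carry folding):
+ 0x0e5d = 0x0e5d
+ 0xe044 = 0xeea1
+ 0x2bf6 = 0x1a98
+ 0xf9c1 = 0x145a
One's complement: ~0x145a
Checksum = 0xeba5


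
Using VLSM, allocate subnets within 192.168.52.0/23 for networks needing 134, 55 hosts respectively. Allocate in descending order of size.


134 hosts -> /24 (254 usable): 192.168.52.0/24
55 hosts -> /26 (62 usable): 192.168.53.0/26
Allocation: 192.168.52.0/24 (134 hosts, 254 usable); 192.168.53.0/26 (55 hosts, 62 usable)


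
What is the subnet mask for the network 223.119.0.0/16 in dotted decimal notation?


/16 means 16 network bits, 16 host bits
Binary: 11111111111111110000000000000000
Mask: 255.255.0.0


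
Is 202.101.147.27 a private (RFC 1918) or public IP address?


RFC 1918 private ranges:
  10.0.0.0/8 (10.0.0.0 - 10.255.255.255)
  172.16.0.0/12 (172.16.0.0 - 172.31.255.255)
  192.168.0.0/16 (192.168.0.0 - 192.168.255.255)
Public (not in any RFC 1918 range)


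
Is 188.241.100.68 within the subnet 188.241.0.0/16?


Subnet network: 188.241.0.0
Test IP AND mask: 188.241.0.0
Yes, 188.241.100.68 is in 188.241.0.0/16


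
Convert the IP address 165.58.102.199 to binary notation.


165 = 10100101
58 = 00111010
102 = 01100110
199 = 11000111
Binary: 10100101.00111010.01100110.11000111


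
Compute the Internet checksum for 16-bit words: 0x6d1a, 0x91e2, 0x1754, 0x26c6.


Sum all words (with carry folding):
+ 0x6d1a = 0x6d1a
+ 0x91e2 = 0xfefc
+ 0x1754 = 0x1651
+ 0x26c6 = 0x3d17
One's complement: ~0x3d17
Checksum = 0xc2e8


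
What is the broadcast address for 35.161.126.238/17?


Network: 35.161.0.0/17
Host bits = 15
Set all host bits to 1:
Broadcast: 35.161.127.255


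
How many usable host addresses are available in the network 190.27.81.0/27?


Host bits = 32 - 27 = 5
Total addresses = 2^5 = 32
Usable = total - 2 (network and broadcast)
Usable hosts: 30


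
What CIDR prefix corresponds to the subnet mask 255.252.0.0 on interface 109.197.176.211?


Binary: 11111111.11111100.00000000.00000000
Count leading 1s
Prefix: /14


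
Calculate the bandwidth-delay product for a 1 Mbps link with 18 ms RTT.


BDP = bandwidth * RTT
= 1 Mbps * 18 ms
= 1 * 1e6 * 18 / 1000 bits
= 18000 bits
= 2250 bytes
= 2.1973 KB
BDP = 18000 bits (2250 bytes)


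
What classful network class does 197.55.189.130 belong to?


First octet: 197
Binary: 11000101
110xxxxx -> Class C (192-223)
Class C, default mask 255.255.255.0 (/24)


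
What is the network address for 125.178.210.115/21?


IP:   01111101.10110010.11010010.01110011
Mask: 11111111.11111111.11111000.00000000
AND operation:
Net:  01111101.10110010.11010000.00000000
Network: 125.178.208.0/21


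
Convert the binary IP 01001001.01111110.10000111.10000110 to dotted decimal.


01001001 = 73
01111110 = 126
10000111 = 135
10000110 = 134
IP: 73.126.135.134


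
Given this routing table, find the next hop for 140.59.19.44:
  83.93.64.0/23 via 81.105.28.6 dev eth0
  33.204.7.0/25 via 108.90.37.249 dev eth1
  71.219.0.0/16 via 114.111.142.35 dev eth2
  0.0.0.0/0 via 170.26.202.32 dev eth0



Longest prefix match for 140.59.19.44:
  /23 83.93.64.0: no
  /25 33.204.7.0: no
  /16 71.219.0.0: no
  /0 0.0.0.0: MATCH
Selected: next-hop 170.26.202.32 via eth0 (matched /0)


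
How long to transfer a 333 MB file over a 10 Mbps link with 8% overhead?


Effective throughput = 10 * (1 - 8/100) = 9.2 Mbps
File size in Mb = 333 * 8 = 2664 Mb
Time = 2664 / 9.2
Time = 289.5652 seconds


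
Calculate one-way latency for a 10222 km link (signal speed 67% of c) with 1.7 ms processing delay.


Speed = 0.67 * 3e5 km/s = 201000 km/s
Propagation delay = 10222 / 201000 = 0.0509 s = 50.8557 ms
Processing delay = 1.7 ms
Total one-way latency = 52.5557 ms


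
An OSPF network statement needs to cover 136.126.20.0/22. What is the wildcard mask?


Subnet mask: 255.255.252.0
Wildcard = 255.255.255.255 - subnet mask
255 - 255 = 0
255 - 255 = 0
255 - 252 = 3
255 - 0 = 255
Wildcard: 0.0.3.255


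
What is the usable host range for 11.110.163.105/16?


Network: 11.110.0.0
Broadcast: 11.110.255.255
First usable = network + 1
Last usable = broadcast - 1
Range: 11.110.0.1 to 11.110.255.254


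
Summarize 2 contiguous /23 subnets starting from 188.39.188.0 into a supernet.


Original prefix: /23
Number of subnets: 2 = 2^1
New prefix = 23 - 1 = 22
Supernet: 188.39.188.0/22


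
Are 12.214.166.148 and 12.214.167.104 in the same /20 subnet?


Mask: 255.255.240.0
12.214.166.148 AND mask = 12.214.160.0
12.214.167.104 AND mask = 12.214.160.0
Yes, same subnet (12.214.160.0)


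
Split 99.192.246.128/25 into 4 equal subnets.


New prefix = 25 + 2 = 27
Each subnet has 32 addresses
  99.192.246.128/27
  99.192.246.160/27
  99.192.246.192/27
  99.192.246.224/27
Subnets: 99.192.246.128/27, 99.192.246.160/27, 99.192.246.192/27, 99.192.246.224/27


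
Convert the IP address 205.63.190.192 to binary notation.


205 = 11001101
63 = 00111111
190 = 10111110
192 = 11000000
Binary: 11001101.00111111.10111110.11000000


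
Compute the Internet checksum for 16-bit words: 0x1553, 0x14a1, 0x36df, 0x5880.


Sum all words (with carry folding):
+ 0x1553 = 0x1553
+ 0x14a1 = 0x29f4
+ 0x36df = 0x60d3
+ 0x5880 = 0xb953
One's complement: ~0xb953
Checksum = 0x46ac


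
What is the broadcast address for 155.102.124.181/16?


Network: 155.102.0.0/16
Host bits = 16
Set all host bits to 1:
Broadcast: 155.102.255.255


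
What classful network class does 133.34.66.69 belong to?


First octet: 133
Binary: 10000101
10xxxxxx -> Class B (128-191)
Class B, default mask 255.255.0.0 (/16)


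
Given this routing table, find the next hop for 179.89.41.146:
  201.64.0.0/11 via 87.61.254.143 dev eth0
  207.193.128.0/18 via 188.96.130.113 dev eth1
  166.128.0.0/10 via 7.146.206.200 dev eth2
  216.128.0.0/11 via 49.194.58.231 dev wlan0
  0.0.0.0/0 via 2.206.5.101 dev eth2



Longest prefix match for 179.89.41.146:
  /11 201.64.0.0: no
  /18 207.193.128.0: no
  /10 166.128.0.0: no
  /11 216.128.0.0: no
  /0 0.0.0.0: MATCH
Selected: next-hop 2.206.5.101 via eth2 (matched /0)


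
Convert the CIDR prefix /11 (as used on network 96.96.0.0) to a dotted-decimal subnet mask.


/11 means 11 network bits, 21 host bits
Binary: 11111111111000000000000000000000
Mask: 255.224.0.0


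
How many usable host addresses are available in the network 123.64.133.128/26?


Host bits = 32 - 26 = 6
Total addresses = 2^6 = 64
Usable = total - 2 (network and broadcast)
Usable hosts: 62


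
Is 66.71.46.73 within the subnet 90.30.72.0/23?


Subnet network: 90.30.72.0
Test IP AND mask: 66.71.46.0
No, 66.71.46.73 is not in 90.30.72.0/23


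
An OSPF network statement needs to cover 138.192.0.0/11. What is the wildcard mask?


Subnet mask: 255.224.0.0
Wildcard = 255.255.255.255 - subnet mask
255 - 255 = 0
255 - 224 = 31
255 - 0 = 255
255 - 0 = 255
Wildcard: 0.31.255.255


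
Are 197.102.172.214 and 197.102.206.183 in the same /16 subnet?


Mask: 255.255.0.0
197.102.172.214 AND mask = 197.102.0.0
197.102.206.183 AND mask = 197.102.0.0
Yes, same subnet (197.102.0.0)


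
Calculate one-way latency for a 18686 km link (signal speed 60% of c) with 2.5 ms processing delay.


Speed = 0.6 * 3e5 km/s = 180000 km/s
Propagation delay = 18686 / 180000 = 0.1038 s = 103.8111 ms
Processing delay = 2.5 ms
Total one-way latency = 106.3111 ms


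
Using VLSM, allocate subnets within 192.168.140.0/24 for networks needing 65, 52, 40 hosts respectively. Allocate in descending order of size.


65 hosts -> /25 (126 usable): 192.168.140.0/25
52 hosts -> /26 (62 usable): 192.168.140.128/26
40 hosts -> /26 (62 usable): 192.168.140.192/26
Allocation: 192.168.140.0/25 (65 hosts, 126 usable); 192.168.140.128/26 (52 hosts, 62 usable); 192.168.140.192/26 (40 hosts, 62 usable)


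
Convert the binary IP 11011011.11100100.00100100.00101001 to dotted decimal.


11011011 = 219
11100100 = 228
00100100 = 36
00101001 = 41
IP: 219.228.36.41


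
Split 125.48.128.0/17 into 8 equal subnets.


New prefix = 17 + 3 = 20
Each subnet has 4096 addresses
  125.48.128.0/20
  125.48.144.0/20
  125.48.160.0/20
  125.48.176.0/20
  125.48.192.0/20
  125.48.208.0/20
  125.48.224.0/20
  125.48.240.0/20
Subnets: 125.48.128.0/20, 125.48.144.0/20, 125.48.160.0/20, 125.48.176.0/20, 125.48.192.0/20, 125.48.208.0/20, 125.48.224.0/20, 125.48.240.0/20


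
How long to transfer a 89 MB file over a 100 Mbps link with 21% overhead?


Effective throughput = 100 * (1 - 21/100) = 79 Mbps
File size in Mb = 89 * 8 = 712 Mb
Time = 712 / 79
Time = 9.0127 seconds


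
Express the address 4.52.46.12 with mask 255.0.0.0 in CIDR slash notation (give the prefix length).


Binary: 11111111.00000000.00000000.00000000
Count leading 1s
Prefix: /8


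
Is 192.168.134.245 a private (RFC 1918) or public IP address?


RFC 1918 private ranges:
  10.0.0.0/8 (10.0.0.0 - 10.255.255.255)
  172.16.0.0/12 (172.16.0.0 - 172.31.255.255)
  192.168.0.0/16 (192.168.0.0 - 192.168.255.255)
Private (in 192.168.0.0/16)


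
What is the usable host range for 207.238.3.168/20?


Network: 207.238.0.0
Broadcast: 207.238.15.255
First usable = network + 1
Last usable = broadcast - 1
Range: 207.238.0.1 to 207.238.15.254


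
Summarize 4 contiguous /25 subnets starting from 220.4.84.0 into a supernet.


Original prefix: /25
Number of subnets: 4 = 2^2
New prefix = 25 - 2 = 23
Supernet: 220.4.84.0/23


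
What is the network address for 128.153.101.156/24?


IP:   10000000.10011001.01100101.10011100
Mask: 11111111.11111111.11111111.00000000
AND operation:
Net:  10000000.10011001.01100101.00000000
Network: 128.153.101.0/24


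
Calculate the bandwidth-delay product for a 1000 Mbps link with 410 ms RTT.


BDP = bandwidth * RTT
= 1000 Mbps * 410 ms
= 1000 * 1e6 * 410 / 1000 bits
= 410000000 bits
= 51250000 bytes
= 50048.8281 KB
BDP = 410000000 bits (51250000 bytes)


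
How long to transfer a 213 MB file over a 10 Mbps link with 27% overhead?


Effective throughput = 10 * (1 - 27/100) = 7.3 Mbps
File size in Mb = 213 * 8 = 1704 Mb
Time = 1704 / 7.3
Time = 233.4247 seconds


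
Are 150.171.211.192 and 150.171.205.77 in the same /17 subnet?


Mask: 255.255.128.0
150.171.211.192 AND mask = 150.171.128.0
150.171.205.77 AND mask = 150.171.128.0
Yes, same subnet (150.171.128.0)


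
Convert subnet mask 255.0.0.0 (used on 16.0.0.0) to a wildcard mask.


Subnet mask: 255.0.0.0
Wildcard = 255.255.255.255 - subnet mask
255 - 255 = 0
255 - 0 = 255
255 - 0 = 255
255 - 0 = 255
Wildcard: 0.255.255.255


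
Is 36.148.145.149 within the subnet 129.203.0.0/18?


Subnet network: 129.203.0.0
Test IP AND mask: 36.148.128.0
No, 36.148.145.149 is not in 129.203.0.0/18


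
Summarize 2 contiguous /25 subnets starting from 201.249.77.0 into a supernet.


Original prefix: /25
Number of subnets: 2 = 2^1
New prefix = 25 - 1 = 24
Supernet: 201.249.77.0/24


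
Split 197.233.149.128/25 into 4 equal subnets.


New prefix = 25 + 2 = 27
Each subnet has 32 addresses
  197.233.149.128/27
  197.233.149.160/27
  197.233.149.192/27
  197.233.149.224/27
Subnets: 197.233.149.128/27, 197.233.149.160/27, 197.233.149.192/27, 197.233.149.224/27


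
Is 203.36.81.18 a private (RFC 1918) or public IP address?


RFC 1918 private ranges:
  10.0.0.0/8 (10.0.0.0 - 10.255.255.255)
  172.16.0.0/12 (172.16.0.0 - 172.31.255.255)
  192.168.0.0/16 (192.168.0.0 - 192.168.255.255)
Public (not in any RFC 1918 range)


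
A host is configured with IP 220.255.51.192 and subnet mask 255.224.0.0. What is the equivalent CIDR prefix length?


Binary: 11111111.11100000.00000000.00000000
Count leading 1s
Prefix: /11


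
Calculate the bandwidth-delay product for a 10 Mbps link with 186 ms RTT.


BDP = bandwidth * RTT
= 10 Mbps * 186 ms
= 10 * 1e6 * 186 / 1000 bits
= 1860000 bits
= 232500 bytes
= 227.0508 KB
BDP = 1860000 bits (232500 bytes)


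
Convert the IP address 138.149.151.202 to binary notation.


138 = 10001010
149 = 10010101
151 = 10010111
202 = 11001010
Binary: 10001010.10010101.10010111.11001010


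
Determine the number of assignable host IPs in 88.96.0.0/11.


Host bits = 32 - 11 = 21
Total addresses = 2^21 = 2097152
Usable = total - 2 (network and broadcast)
Usable hosts: 2097150


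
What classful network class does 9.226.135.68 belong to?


First octet: 9
Binary: 00001001
0xxxxxxx -> Class A (1-126)
Class A, default mask 255.0.0.0 (/8)


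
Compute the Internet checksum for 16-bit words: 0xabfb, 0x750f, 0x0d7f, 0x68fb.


Sum all words (with carry folding):
+ 0xabfb = 0xabfb
+ 0x750f = 0x210b
+ 0x0d7f = 0x2e8a
+ 0x68fb = 0x9785
One's complement: ~0x9785
Checksum = 0x687a


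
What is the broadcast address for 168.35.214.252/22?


Network: 168.35.212.0/22
Host bits = 10
Set all host bits to 1:
Broadcast: 168.35.215.255


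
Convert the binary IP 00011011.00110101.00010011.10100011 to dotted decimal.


00011011 = 27
00110101 = 53
00010011 = 19
10100011 = 163
IP: 27.53.19.163


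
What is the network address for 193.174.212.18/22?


IP:   11000001.10101110.11010100.00010010
Mask: 11111111.11111111.11111100.00000000
AND operation:
Net:  11000001.10101110.11010100.00000000
Network: 193.174.212.0/22


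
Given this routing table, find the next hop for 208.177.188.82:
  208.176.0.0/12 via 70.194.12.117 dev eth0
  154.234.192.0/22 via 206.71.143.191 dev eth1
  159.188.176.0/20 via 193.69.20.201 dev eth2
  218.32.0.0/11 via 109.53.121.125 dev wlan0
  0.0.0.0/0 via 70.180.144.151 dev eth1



Longest prefix match for 208.177.188.82:
  /12 208.176.0.0: MATCH
  /22 154.234.192.0: no
  /20 159.188.176.0: no
  /11 218.32.0.0: no
  /0 0.0.0.0: MATCH
Selected: next-hop 70.194.12.117 via eth0 (matched /12)


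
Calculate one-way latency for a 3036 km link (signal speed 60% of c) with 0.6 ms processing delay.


Speed = 0.6 * 3e5 km/s = 180000 km/s
Propagation delay = 3036 / 180000 = 0.0169 s = 16.8667 ms
Processing delay = 0.6 ms
Total one-way latency = 17.4667 ms


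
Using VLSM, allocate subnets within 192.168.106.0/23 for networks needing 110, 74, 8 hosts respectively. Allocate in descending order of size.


110 hosts -> /25 (126 usable): 192.168.106.0/25
74 hosts -> /25 (126 usable): 192.168.106.128/25
8 hosts -> /28 (14 usable): 192.168.107.0/28
Allocation: 192.168.106.0/25 (110 hosts, 126 usable); 192.168.106.128/25 (74 hosts, 126 usable); 192.168.107.0/28 (8 hosts, 14 usable)


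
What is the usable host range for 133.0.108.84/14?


Network: 133.0.0.0
Broadcast: 133.3.255.255
First usable = network + 1
Last usable = broadcast - 1
Range: 133.0.0.1 to 133.3.255.254


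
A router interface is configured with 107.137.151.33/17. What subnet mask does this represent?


/17 means 17 network bits, 15 host bits
Binary: 11111111111111111000000000000000
Mask: 255.255.128.0


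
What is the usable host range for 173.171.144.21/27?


Network: 173.171.144.0
Broadcast: 173.171.144.31
First usable = network + 1
Last usable = broadcast - 1
Range: 173.171.144.1 to 173.171.144.30


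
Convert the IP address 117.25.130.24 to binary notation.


117 = 01110101
25 = 00011001
130 = 10000010
24 = 00011000
Binary: 01110101.00011001.10000010.00011000


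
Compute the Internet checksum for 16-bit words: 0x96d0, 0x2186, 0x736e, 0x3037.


Sum all words (with carry folding):
+ 0x96d0 = 0x96d0
+ 0x2186 = 0xb856
+ 0x736e = 0x2bc5
+ 0x3037 = 0x5bfc
One's complement: ~0x5bfc
Checksum = 0xa403


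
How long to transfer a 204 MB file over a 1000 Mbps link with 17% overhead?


Effective throughput = 1000 * (1 - 17/100) = 830 Mbps
File size in Mb = 204 * 8 = 1632 Mb
Time = 1632 / 830
Time = 1.9663 seconds


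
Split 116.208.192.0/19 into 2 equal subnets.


New prefix = 19 + 1 = 20
Each subnet has 4096 addresses
  116.208.192.0/20
  116.208.208.0/20
Subnets: 116.208.192.0/20, 116.208.208.0/20


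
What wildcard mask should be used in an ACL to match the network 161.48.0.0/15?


Subnet mask: 255.254.0.0
Wildcard = 255.255.255.255 - subnet mask
255 - 255 = 0
255 - 254 = 1
255 - 0 = 255
255 - 0 = 255
Wildcard: 0.1.255.255


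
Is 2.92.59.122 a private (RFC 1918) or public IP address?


RFC 1918 private ranges:
  10.0.0.0/8 (10.0.0.0 - 10.255.255.255)
  172.16.0.0/12 (172.16.0.0 - 172.31.255.255)
  192.168.0.0/16 (192.168.0.0 - 192.168.255.255)
Public (not in any RFC 1918 range)


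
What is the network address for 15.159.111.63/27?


IP:   00001111.10011111.01101111.00111111
Mask: 11111111.11111111.11111111.11100000
AND operation:
Net:  00001111.10011111.01101111.00100000
Network: 15.159.111.32/27


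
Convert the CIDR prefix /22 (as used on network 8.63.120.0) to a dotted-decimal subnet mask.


/22 means 22 network bits, 10 host bits
Binary: 11111111111111111111110000000000
Mask: 255.255.252.0


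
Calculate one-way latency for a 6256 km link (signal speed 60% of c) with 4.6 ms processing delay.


Speed = 0.6 * 3e5 km/s = 180000 km/s
Propagation delay = 6256 / 180000 = 0.0348 s = 34.7556 ms
Processing delay = 4.6 ms
Total one-way latency = 39.3556 ms


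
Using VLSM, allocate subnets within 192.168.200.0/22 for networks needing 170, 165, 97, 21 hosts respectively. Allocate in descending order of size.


170 hosts -> /24 (254 usable): 192.168.200.0/24
165 hosts -> /24 (254 usable): 192.168.201.0/24
97 hosts -> /25 (126 usable): 192.168.202.0/25
21 hosts -> /27 (30 usable): 192.168.202.128/27
Allocation: 192.168.200.0/24 (170 hosts, 254 usable); 192.168.201.0/24 (165 hosts, 254 usable); 192.168.202.0/25 (97 hosts, 126 usable); 192.168.202.128/27 (21 hosts, 30 usable)


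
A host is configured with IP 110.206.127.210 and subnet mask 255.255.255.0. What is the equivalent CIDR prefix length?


Binary: 11111111.11111111.11111111.00000000
Count leading 1s
Prefix: /24


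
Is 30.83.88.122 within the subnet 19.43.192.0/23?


Subnet network: 19.43.192.0
Test IP AND mask: 30.83.88.0
No, 30.83.88.122 is not in 19.43.192.0/23


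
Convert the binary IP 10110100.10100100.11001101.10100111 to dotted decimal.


10110100 = 180
10100100 = 164
11001101 = 205
10100111 = 167
IP: 180.164.205.167


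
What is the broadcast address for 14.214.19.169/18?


Network: 14.214.0.0/18
Host bits = 14
Set all host bits to 1:
Broadcast: 14.214.63.255


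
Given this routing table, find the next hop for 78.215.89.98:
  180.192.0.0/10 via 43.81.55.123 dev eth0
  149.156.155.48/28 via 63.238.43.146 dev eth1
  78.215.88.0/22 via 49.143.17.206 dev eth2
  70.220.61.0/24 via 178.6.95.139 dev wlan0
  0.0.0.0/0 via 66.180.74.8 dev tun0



Longest prefix match for 78.215.89.98:
  /10 180.192.0.0: no
  /28 149.156.155.48: no
  /22 78.215.88.0: MATCH
  /24 70.220.61.0: no
  /0 0.0.0.0: MATCH
Selected: next-hop 49.143.17.206 via eth2 (matched /22)


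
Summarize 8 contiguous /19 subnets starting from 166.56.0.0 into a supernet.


Original prefix: /19
Number of subnets: 8 = 2^3
New prefix = 19 - 3 = 16
Supernet: 166.56.0.0/16


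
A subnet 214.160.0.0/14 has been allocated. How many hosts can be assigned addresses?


Host bits = 32 - 14 = 18
Total addresses = 2^18 = 262144
Usable = total - 2 (network and broadcast)
Usable hosts: 262142


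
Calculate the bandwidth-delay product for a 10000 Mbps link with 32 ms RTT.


BDP = bandwidth * RTT
= 10000 Mbps * 32 ms
= 10000 * 1e6 * 32 / 1000 bits
= 320000000 bits
= 40000000 bytes
= 39062.5 KB
BDP = 320000000 bits (40000000 bytes)


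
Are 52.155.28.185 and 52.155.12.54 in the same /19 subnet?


Mask: 255.255.224.0
52.155.28.185 AND mask = 52.155.0.0
52.155.12.54 AND mask = 52.155.0.0
Yes, same subnet (52.155.0.0)


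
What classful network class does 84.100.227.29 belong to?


First octet: 84
Binary: 01010100
0xxxxxxx -> Class A (1-126)
Class A, default mask 255.0.0.0 (/8)


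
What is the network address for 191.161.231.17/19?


IP:   10111111.10100001.11100111.00010001
Mask: 11111111.11111111.11100000.00000000
AND operation:
Net:  10111111.10100001.11100000.00000000
Network: 191.161.224.0/19


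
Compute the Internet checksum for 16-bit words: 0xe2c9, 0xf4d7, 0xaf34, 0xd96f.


Sum all words (with carry folding):
+ 0xe2c9 = 0xe2c9
+ 0xf4d7 = 0xd7a1
+ 0xaf34 = 0x86d6
+ 0xd96f = 0x6046
One's complement: ~0x6046
Checksum = 0x9fb9


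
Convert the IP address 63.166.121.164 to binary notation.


63 = 00111111
166 = 10100110
121 = 01111001
164 = 10100100
Binary: 00111111.10100110.01111001.10100100


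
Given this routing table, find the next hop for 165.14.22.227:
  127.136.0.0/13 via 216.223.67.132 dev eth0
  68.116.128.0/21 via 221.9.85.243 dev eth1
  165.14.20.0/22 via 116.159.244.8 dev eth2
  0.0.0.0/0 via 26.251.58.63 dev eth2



Longest prefix match for 165.14.22.227:
  /13 127.136.0.0: no
  /21 68.116.128.0: no
  /22 165.14.20.0: MATCH
  /0 0.0.0.0: MATCH
Selected: next-hop 116.159.244.8 via eth2 (matched /22)


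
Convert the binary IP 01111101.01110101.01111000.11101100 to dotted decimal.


01111101 = 125
01110101 = 117
01111000 = 120
11101100 = 236
IP: 125.117.120.236


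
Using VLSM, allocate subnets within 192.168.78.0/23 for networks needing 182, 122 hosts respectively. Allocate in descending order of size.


182 hosts -> /24 (254 usable): 192.168.78.0/24
122 hosts -> /25 (126 usable): 192.168.79.0/25
Allocation: 192.168.78.0/24 (182 hosts, 254 usable); 192.168.79.0/25 (122 hosts, 126 usable)


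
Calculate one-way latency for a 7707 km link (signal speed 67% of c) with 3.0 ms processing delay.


Speed = 0.67 * 3e5 km/s = 201000 km/s
Propagation delay = 7707 / 201000 = 0.0383 s = 38.3433 ms
Processing delay = 3.0 ms
Total one-way latency = 41.3433 ms


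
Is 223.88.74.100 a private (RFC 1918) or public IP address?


RFC 1918 private ranges:
  10.0.0.0/8 (10.0.0.0 - 10.255.255.255)
  172.16.0.0/12 (172.16.0.0 - 172.31.255.255)
  192.168.0.0/16 (192.168.0.0 - 192.168.255.255)
Public (not in any RFC 1918 range)


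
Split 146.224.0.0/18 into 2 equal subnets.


New prefix = 18 + 1 = 19
Each subnet has 8192 addresses
  146.224.0.0/19
  146.224.32.0/19
Subnets: 146.224.0.0/19, 146.224.32.0/19


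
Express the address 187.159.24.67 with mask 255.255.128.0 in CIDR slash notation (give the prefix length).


Binary: 11111111.11111111.10000000.00000000
Count leading 1s
Prefix: /17


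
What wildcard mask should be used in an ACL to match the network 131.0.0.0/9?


Subnet mask: 255.128.0.0
Wildcard = 255.255.255.255 - subnet mask
255 - 255 = 0
255 - 128 = 127
255 - 0 = 255
255 - 0 = 255
Wildcard: 0.127.255.255


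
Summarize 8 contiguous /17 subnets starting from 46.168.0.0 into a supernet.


Original prefix: /17
Number of subnets: 8 = 2^3
New prefix = 17 - 3 = 14
Supernet: 46.168.0.0/14


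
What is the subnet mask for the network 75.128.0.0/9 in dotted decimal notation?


/9 means 9 network bits, 23 host bits
Binary: 11111111100000000000000000000000
Mask: 255.128.0.0


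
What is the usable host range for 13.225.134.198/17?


Network: 13.225.128.0
Broadcast: 13.225.255.255
First usable = network + 1
Last usable = broadcast - 1
Range: 13.225.128.1 to 13.225.255.254


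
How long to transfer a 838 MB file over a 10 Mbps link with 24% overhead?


Effective throughput = 10 * (1 - 24/100) = 7.6 Mbps
File size in Mb = 838 * 8 = 6704 Mb
Time = 6704 / 7.6
Time = 882.1053 seconds


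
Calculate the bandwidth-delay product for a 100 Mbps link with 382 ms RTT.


BDP = bandwidth * RTT
= 100 Mbps * 382 ms
= 100 * 1e6 * 382 / 1000 bits
= 38200000 bits
= 4775000 bytes
= 4663.0859 KB
BDP = 38200000 bits (4775000 bytes)


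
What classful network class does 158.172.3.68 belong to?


First octet: 158
Binary: 10011110
10xxxxxx -> Class B (128-191)
Class B, default mask 255.255.0.0 (/16)


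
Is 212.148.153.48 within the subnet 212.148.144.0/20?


Subnet network: 212.148.144.0
Test IP AND mask: 212.148.144.0
Yes, 212.148.153.48 is in 212.148.144.0/20


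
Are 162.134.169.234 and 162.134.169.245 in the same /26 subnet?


Mask: 255.255.255.192
162.134.169.234 AND mask = 162.134.169.192
162.134.169.245 AND mask = 162.134.169.192
Yes, same subnet (162.134.169.192)


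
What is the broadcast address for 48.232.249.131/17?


Network: 48.232.128.0/17
Host bits = 15
Set all host bits to 1:
Broadcast: 48.232.255.255


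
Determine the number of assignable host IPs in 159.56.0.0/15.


Host bits = 32 - 15 = 17
Total addresses = 2^17 = 131072
Usable = total - 2 (network and broadcast)
Usable hosts: 131070


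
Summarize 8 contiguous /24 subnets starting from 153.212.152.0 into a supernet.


Original prefix: /24
Number of subnets: 8 = 2^3
New prefix = 24 - 3 = 21
Supernet: 153.212.152.0/21


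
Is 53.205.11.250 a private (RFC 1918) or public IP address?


RFC 1918 private ranges:
  10.0.0.0/8 (10.0.0.0 - 10.255.255.255)
  172.16.0.0/12 (172.16.0.0 - 172.31.255.255)
  192.168.0.0/16 (192.168.0.0 - 192.168.255.255)
Public (not in any RFC 1918 range)


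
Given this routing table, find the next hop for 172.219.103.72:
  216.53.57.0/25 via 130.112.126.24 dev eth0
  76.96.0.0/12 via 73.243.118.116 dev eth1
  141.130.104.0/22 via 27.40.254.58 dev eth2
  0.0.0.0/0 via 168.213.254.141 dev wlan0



Longest prefix match for 172.219.103.72:
  /25 216.53.57.0: no
  /12 76.96.0.0: no
  /22 141.130.104.0: no
  /0 0.0.0.0: MATCH
Selected: next-hop 168.213.254.141 via wlan0 (matched /0)


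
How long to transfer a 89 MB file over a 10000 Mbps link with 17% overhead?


Effective throughput = 10000 * (1 - 17/100) = 8300 Mbps
File size in Mb = 89 * 8 = 712 Mb
Time = 712 / 8300
Time = 0.0858 seconds


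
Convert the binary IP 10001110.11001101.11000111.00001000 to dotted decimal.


10001110 = 142
11001101 = 205
11000111 = 199
00001000 = 8
IP: 142.205.199.8


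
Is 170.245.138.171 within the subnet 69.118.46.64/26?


Subnet network: 69.118.46.64
Test IP AND mask: 170.245.138.128
No, 170.245.138.171 is not in 69.118.46.64/26


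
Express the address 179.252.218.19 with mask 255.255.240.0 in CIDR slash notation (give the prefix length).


Binary: 11111111.11111111.11110000.00000000
Count leading 1s
Prefix: /20


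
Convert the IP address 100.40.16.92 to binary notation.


100 = 01100100
40 = 00101000
16 = 00010000
92 = 01011100
Binary: 01100100.00101000.00010000.01011100


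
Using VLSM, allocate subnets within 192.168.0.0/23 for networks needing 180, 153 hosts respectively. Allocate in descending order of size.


180 hosts -> /24 (254 usable): 192.168.0.0/24
153 hosts -> /24 (254 usable): 192.168.1.0/24
Allocation: 192.168.0.0/24 (180 hosts, 254 usable); 192.168.1.0/24 (153 hosts, 254 usable)


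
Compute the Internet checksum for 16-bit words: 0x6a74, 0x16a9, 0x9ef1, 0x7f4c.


Sum all words (with carry folding):
+ 0x6a74 = 0x6a74
+ 0x16a9 = 0x811d
+ 0x9ef1 = 0x200f
+ 0x7f4c = 0x9f5b
One's complement: ~0x9f5b
Checksum = 0x60a4


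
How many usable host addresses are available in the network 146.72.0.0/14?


Host bits = 32 - 14 = 18
Total addresses = 2^18 = 262144
Usable = total - 2 (network and broadcast)
Usable hosts: 262142


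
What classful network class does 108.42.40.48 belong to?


First octet: 108
Binary: 01101100
0xxxxxxx -> Class A (1-126)
Class A, default mask 255.0.0.0 (/8)


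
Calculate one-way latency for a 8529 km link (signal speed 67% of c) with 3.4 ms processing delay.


Speed = 0.67 * 3e5 km/s = 201000 km/s
Propagation delay = 8529 / 201000 = 0.0424 s = 42.4328 ms
Processing delay = 3.4 ms
Total one-way latency = 45.8328 ms


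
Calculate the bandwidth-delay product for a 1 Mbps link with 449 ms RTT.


BDP = bandwidth * RTT
= 1 Mbps * 449 ms
= 1 * 1e6 * 449 / 1000 bits
= 449000 bits
= 56125 bytes
= 54.8096 KB
BDP = 449000 bits (56125 bytes)


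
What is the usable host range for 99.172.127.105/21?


Network: 99.172.120.0
Broadcast: 99.172.127.255
First usable = network + 1
Last usable = broadcast - 1
Range: 99.172.120.1 to 99.172.127.254


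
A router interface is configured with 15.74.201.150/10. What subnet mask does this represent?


/10 means 10 network bits, 22 host bits
Binary: 11111111110000000000000000000000
Mask: 255.192.0.0


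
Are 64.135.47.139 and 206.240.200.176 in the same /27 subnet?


Mask: 255.255.255.224
64.135.47.139 AND mask = 64.135.47.128
206.240.200.176 AND mask = 206.240.200.160
No, different subnets (64.135.47.128 vs 206.240.200.160)


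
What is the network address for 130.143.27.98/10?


IP:   10000010.10001111.00011011.01100010
Mask: 11111111.11000000.00000000.00000000
AND operation:
Net:  10000010.10000000.00000000.00000000
Network: 130.128.0.0/10


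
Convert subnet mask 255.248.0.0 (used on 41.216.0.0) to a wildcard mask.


Subnet mask: 255.248.0.0
Wildcard = 255.255.255.255 - subnet mask
255 - 255 = 0
255 - 248 = 7
255 - 0 = 255
255 - 0 = 255
Wildcard: 0.7.255.255


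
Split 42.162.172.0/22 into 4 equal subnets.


New prefix = 22 + 2 = 24
Each subnet has 256 addresses
  42.162.172.0/24
  42.162.173.0/24
  42.162.174.0/24
  42.162.175.0/24
Subnets: 42.162.172.0/24, 42.162.173.0/24, 42.162.174.0/24, 42.162.175.0/24


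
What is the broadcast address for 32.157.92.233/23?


Network: 32.157.92.0/23
Host bits = 9
Set all host bits to 1:
Broadcast: 32.157.93.255


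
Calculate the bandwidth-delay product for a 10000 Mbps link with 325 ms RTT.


BDP = bandwidth * RTT
= 10000 Mbps * 325 ms
= 10000 * 1e6 * 325 / 1000 bits
= 3250000000 bits
= 406250000 bytes
= 396728.5156 KB
BDP = 3250000000 bits (406250000 bytes)


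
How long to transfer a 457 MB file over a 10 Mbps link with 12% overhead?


Effective throughput = 10 * (1 - 12/100) = 8.8 Mbps
File size in Mb = 457 * 8 = 3656 Mb
Time = 3656 / 8.8
Time = 415.4545 seconds


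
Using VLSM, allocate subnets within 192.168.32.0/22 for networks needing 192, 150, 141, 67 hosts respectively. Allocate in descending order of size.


192 hosts -> /24 (254 usable): 192.168.32.0/24
150 hosts -> /24 (254 usable): 192.168.33.0/24
141 hosts -> /24 (254 usable): 192.168.34.0/24
67 hosts -> /25 (126 usable): 192.168.35.0/25
Allocation: 192.168.32.0/24 (192 hosts, 254 usable); 192.168.33.0/24 (150 hosts, 254 usable); 192.168.34.0/24 (141 hosts, 254 usable); 192.168.35.0/25 (67 hosts, 126 usable)


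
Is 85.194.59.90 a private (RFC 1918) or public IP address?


RFC 1918 private ranges:
  10.0.0.0/8 (10.0.0.0 - 10.255.255.255)
  172.16.0.0/12 (172.16.0.0 - 172.31.255.255)
  192.168.0.0/16 (192.168.0.0 - 192.168.255.255)
Public (not in any RFC 1918 range)


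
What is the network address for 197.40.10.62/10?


IP:   11000101.00101000.00001010.00111110
Mask: 11111111.11000000.00000000.00000000
AND operation:
Net:  11000101.00000000.00000000.00000000
Network: 197.0.0.0/10


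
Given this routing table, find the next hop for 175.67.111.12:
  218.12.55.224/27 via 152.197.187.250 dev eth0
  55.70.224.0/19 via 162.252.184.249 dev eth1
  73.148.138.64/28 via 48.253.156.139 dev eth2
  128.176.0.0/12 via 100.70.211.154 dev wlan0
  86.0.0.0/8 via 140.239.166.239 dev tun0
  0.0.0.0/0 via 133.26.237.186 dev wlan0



Longest prefix match for 175.67.111.12:
  /27 218.12.55.224: no
  /19 55.70.224.0: no
  /28 73.148.138.64: no
  /12 128.176.0.0: no
  /8 86.0.0.0: no
  /0 0.0.0.0: MATCH
Selected: next-hop 133.26.237.186 via wlan0 (matched /0)


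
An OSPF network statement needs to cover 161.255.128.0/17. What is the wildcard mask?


Subnet mask: 255.255.128.0
Wildcard = 255.255.255.255 - subnet mask
255 - 255 = 0
255 - 255 = 0
255 - 128 = 127
255 - 0 = 255
Wildcard: 0.0.127.255


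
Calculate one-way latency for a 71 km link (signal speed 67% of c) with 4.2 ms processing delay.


Speed = 0.67 * 3e5 km/s = 201000 km/s
Propagation delay = 71 / 201000 = 0.0004 s = 0.3532 ms
Processing delay = 4.2 ms
Total one-way latency = 4.5532 ms
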